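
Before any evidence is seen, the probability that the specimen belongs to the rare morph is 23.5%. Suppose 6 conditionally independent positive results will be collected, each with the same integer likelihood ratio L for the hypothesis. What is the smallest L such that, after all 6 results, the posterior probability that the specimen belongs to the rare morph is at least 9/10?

2

Prior odds = 0.235/0.765 = 47/153.
Target odds = 0.9/0.1 = 9.
Need L⁶ ≥ 9 ÷ (47/153) = 1377/47.
1⁶ = 1 < 1377/47 ≤ 64 = 2⁶, so L = 2.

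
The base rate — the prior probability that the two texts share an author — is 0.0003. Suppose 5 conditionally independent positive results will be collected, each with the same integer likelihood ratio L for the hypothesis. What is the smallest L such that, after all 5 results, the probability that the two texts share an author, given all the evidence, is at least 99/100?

13

Prior odds = 0.0003/0.9997 = 3/9997.
Target odds = 0.99/0.01 = 99.
Need L⁵ ≥ 99 ÷ (3/9997) = 329901.
12⁵ = 248832 < 329901 ≤ 371293 = 13⁵, so L = 13.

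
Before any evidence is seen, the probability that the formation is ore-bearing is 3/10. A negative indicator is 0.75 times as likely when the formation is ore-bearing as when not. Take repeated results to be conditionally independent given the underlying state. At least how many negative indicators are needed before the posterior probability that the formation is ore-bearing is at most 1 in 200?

Prior odds = 0.3/0.7 = 3/7.
Likelihood ratio per negative indicator = 0.75.
Target odds: 0.005 ÷ 0.995 = 1/199.
Need (3/7) × 0.75ⁿ ≤ 1/199, i.e. 0.75ⁿ ≤ 7/597.
0.75¹⁵ ≈0.0133635 is still above 7/597 but 0.75¹⁶ ≈0.0100226 is at or below it, so n = 16.

16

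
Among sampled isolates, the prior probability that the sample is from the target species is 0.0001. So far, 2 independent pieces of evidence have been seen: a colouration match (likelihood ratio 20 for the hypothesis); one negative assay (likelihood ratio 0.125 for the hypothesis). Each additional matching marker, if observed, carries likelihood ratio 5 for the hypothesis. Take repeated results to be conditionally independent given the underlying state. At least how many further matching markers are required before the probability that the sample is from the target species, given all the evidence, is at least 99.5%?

Prior odds = 0.0001/0.9999 = 1/9999.
Combined Bayes factor of the evidence already in hand = 20 × 0.125 = 2.5.
Odds after that evidence = (1/9999) × 2.5 = 5/19998.
Target odds = 0.995/0.005 = 199.
Need 5ⁿ ≥ 199 ÷ (5/19998) = 795920.4.
5⁸ = 390625 falls short of 795920.4 but 5⁹ = 1953125 reaches it, so n = 9.

9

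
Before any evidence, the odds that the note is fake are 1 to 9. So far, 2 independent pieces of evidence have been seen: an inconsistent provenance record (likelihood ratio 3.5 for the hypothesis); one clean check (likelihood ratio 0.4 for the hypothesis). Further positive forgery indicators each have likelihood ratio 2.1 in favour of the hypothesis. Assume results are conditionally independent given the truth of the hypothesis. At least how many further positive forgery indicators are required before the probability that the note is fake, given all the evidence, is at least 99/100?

Prior odds = 1/9.
Combined Bayes factor of the evidence already in hand = 3.5 × 0.4 = 1.4.
Odds after that evidence = (1/9) × 1.4 = 7/45.
Target odds = 0.99/0.01 = 99.
Need 2.1ⁿ ≥ 99 ÷ (7/45) = 4455/7.
2.1⁸ ≈378.229 falls short of 4455/7 but 2.1⁹ ≈794.28 reaches it, so n = 9.

9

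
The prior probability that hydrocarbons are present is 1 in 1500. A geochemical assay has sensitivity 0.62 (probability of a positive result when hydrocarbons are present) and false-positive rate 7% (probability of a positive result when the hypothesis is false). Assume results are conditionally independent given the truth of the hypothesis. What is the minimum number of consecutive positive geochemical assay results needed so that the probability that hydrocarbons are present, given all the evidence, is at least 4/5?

4

Prior odds: (1/1500) ÷ (1499/1500) = 1/1499.
Likelihood ratio of a positive result = 0.62/0.07 = 62/7.
Target posterior odds = 0.8/0.2 = 4.
Need (1/1499) × (62/7)ⁿ ≥ 4, i.e. (62/7)ⁿ ≥ 5996.
(62/7)³ = 238328/343 falls short of 5996 but (62/7)⁴ = 14776336/2401 reaches it, so n = 4.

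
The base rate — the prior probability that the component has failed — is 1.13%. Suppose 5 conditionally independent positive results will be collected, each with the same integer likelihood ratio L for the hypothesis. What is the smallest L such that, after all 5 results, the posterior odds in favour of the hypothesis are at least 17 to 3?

4

Prior odds = 0.0113/0.9887 = 113/9887.
Target odds = 17/3.
Need L⁵ ≥ 17/3 ÷ (113/9887) = 168079/339.
3⁵ = 243 < 168079/339 ≤ 1024 = 4⁵, so L = 4.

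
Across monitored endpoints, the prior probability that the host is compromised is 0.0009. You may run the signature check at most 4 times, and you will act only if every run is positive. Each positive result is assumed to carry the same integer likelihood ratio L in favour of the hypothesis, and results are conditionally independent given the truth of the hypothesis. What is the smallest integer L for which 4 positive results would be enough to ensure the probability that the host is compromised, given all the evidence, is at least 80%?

Prior odds = 0.0009/0.9991 = 9/9991.
Target odds = 0.8/0.2 = 4.
Need L⁴ ≥ 4 ÷ (9/9991) = 39964/9.
8⁴ = 4096 < 39964/9 ≤ 6561 = 9⁴, so L = 9.

9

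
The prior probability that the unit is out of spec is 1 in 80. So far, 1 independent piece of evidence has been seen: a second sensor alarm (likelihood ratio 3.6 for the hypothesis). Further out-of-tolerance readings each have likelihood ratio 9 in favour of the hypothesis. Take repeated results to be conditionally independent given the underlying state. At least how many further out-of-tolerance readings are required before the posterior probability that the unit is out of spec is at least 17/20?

Prior odds = 0.0125/0.9875 = 1/79.
Bayes factor of the evidence already in hand = 3.6.
Odds after that evidence = (1/79) × 3.6 = 18/395.
Target odds = 0.85/0.15 = 17/3.
Need 9ⁿ ≥ 17/3 ÷ (18/395) = 6715/54.
9² = 81 falls short of 6715/54 but 9³ = 729 reaches it, so n = 3.

3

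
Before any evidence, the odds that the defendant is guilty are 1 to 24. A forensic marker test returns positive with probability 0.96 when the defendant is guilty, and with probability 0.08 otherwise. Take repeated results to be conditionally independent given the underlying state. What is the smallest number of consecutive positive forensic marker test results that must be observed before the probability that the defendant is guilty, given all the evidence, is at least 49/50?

3

Prior odds = 1/24.
Likelihood ratio of a positive result = 0.96/0.08 = 12.
Target posterior odds = 0.98/0.02 = 49.
Require 12ⁿ ≥ 49 ÷ (1/24) = 1176.
12² = 144 falls short of 1176 but 12³ = 1728 reaches it, so n = 3.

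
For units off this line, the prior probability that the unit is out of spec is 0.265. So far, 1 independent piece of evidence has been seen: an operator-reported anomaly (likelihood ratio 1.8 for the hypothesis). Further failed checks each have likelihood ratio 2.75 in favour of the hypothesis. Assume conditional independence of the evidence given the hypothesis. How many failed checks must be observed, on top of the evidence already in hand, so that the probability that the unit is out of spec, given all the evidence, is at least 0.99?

Prior odds = 0.265/0.735 = 53/147.
Bayes factor of the evidence already in hand = 1.8.
Odds after that evidence = (53/147) × 1.8 = 159/245.
Target odds = 0.99/0.01 = 99.
Need 2.75ⁿ ≥ 99 ÷ (159/245) = 8085/53.
2.75⁴ = 57.19140625 falls short of 8085/53 but 2.75⁵ = 161051/1024 reaches it, so n = 5.

5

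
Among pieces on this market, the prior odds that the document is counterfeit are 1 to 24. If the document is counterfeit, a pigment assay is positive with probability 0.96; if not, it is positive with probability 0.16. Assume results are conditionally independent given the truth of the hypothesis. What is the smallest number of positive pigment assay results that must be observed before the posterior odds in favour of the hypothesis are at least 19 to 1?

Prior odds = 1/24.
Likelihood ratio of a positive = 0.96/0.16 = 6.
Target odds = 19.
Require 6ⁿ ≥ 19 ÷ (1/24) = 456.
6³ = 216 falls short of 456 but 6⁴ = 1296 reaches it, so n = 4.

4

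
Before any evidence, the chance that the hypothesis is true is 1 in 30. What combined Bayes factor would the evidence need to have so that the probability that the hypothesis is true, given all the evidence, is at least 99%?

2871

Prior odds = (1/30)/(29/30) = 1/29.
Target odds = 0.99/0.01 = 99.
Required Bayes factor = 99 ÷ (1/29) = 2871.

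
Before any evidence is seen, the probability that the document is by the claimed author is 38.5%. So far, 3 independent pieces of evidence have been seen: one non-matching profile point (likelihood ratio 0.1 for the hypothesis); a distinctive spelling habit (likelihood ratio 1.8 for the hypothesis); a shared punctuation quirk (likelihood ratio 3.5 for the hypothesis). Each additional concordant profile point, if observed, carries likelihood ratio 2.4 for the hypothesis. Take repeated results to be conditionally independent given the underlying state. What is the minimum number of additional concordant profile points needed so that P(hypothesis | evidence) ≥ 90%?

4

Prior odds = 0.385/0.615 = 77/123.
Combined Bayes factor of the evidence already in hand = 0.1 × 1.8 × 3.5 = 0.63.
Odds after that evidence = (77/123) × 0.63 = 1617/4100.
Target odds = 0.9/0.1 = 9.
Need 2.4ⁿ ≥ 9 ÷ (1617/4100) = 12300/539.
2.4³ = 13.824 falls short of 12300/539 but 2.4⁴ = 33.1776 reaches it, so n = 4.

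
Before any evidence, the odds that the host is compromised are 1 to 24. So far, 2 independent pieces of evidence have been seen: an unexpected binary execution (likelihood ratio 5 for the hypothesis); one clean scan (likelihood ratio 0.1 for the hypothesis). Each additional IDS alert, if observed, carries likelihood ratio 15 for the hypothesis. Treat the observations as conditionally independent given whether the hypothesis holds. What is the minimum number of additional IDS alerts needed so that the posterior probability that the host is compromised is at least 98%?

Prior odds = 1/24.
Combined Bayes factor of the evidence already in hand = 5 × 0.1 = 0.5.
Odds after that evidence = (1/24) × 0.5 = 1/48.
Target odds = 0.98/0.02 = 49.
Need 15ⁿ ≥ 49 ÷ (1/48) = 2352.
15² = 225 falls short of 2352 but 15³ = 3375 reaches it, so n = 3.

3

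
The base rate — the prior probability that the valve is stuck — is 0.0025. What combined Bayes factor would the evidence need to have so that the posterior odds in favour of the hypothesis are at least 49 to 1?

Prior odds = 0.0025/0.9975 = 1/399.
Target odds = 49.
Required Bayes factor = 49 ÷ (1/399) = 19551.

19551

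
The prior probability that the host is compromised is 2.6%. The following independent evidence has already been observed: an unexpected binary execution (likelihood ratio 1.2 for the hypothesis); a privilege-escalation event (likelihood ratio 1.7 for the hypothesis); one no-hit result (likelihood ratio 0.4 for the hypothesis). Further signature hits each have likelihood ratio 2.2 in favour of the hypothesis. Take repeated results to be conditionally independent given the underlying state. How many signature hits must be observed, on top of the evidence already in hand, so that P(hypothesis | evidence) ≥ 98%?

Prior odds = 0.026/0.974 = 13/487.
Combined Bayes factor of the evidence already in hand = 1.2 × 1.7 × 0.4 = 0.816.
Odds after that evidence = (13/487) × 0.816 = 1326/60875.
Target odds = 0.98/0.02 = 49.
Need 2.2ⁿ ≥ 49 ÷ (1326/60875) = 2982875/1326.
2.2⁹ ≈1207.27 falls short of 2982875/1326 but 2.2¹⁰ ≈2655.99 reaches it, so n = 10.

10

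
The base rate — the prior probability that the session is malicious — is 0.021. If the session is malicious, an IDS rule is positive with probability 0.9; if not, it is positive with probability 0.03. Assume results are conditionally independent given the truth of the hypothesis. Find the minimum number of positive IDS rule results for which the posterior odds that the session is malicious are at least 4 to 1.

2

Prior odds = 0.021/0.979 = 21/979.
Likelihood ratio of a positive = 0.9/0.03 = 30.
Target odds = 4.
Need (21/979) × 30ⁿ ≥ 4, i.e. 30ⁿ ≥ 3916/21.
30¹ = 30 falls short of 3916/21 but 30² = 900 reaches it, so n = 2.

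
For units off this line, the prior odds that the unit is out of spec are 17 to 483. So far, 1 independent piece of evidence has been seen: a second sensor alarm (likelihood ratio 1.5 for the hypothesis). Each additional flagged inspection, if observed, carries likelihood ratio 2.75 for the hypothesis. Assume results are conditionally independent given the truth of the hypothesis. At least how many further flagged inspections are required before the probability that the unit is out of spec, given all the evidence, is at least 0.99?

Prior odds = 17/483.
Bayes factor of the evidence already in hand = 1.5.
Odds after that evidence = (17/483) × 1.5 = 17/322.
Target odds = 0.99/0.01 = 99.
Need 2.75ⁿ ≥ 99 ÷ (17/322) = 31878/17.
2.75⁷ = 19487171/16384 falls short of 31878/17 but 2.75⁸ = 214358881/65536 reaches it, so n = 8.

8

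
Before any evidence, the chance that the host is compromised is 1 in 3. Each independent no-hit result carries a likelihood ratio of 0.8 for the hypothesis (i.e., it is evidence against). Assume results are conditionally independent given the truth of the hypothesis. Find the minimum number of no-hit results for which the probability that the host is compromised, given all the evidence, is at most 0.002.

Prior odds = (1/3)/(2/3) = 0.5.
Likelihood ratio per no-hit result = 0.8.
Target posterior odds = 0.002/0.998 = 1/499.
Need 0.5 × 0.8ⁿ ≤ 1/499, i.e. 0.8ⁿ ≤ 2/499.
0.8²⁴ ≈0.00472237 is still above 2/499 but 0.8²⁵ ≈0.00377789 is at or below it, so n = 25.

25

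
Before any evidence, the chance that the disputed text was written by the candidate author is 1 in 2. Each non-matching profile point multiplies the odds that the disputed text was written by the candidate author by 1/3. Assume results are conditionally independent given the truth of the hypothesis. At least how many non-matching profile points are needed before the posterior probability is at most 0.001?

7

Prior odds: 0.5 ÷ 0.5 = 1.
Likelihood ratio per non-matching profile point = 1/3.
Target posterior odds = 0.001/0.999 = 1/999.
Need 1 × (1/3)ⁿ ≤ 1/999, i.e. (1/3)ⁿ ≤ 1/999.
(1/3)⁶ = 1/729 is still above 1/999 but (1/3)⁷ = 1/2187 is at or below it, so n = 7.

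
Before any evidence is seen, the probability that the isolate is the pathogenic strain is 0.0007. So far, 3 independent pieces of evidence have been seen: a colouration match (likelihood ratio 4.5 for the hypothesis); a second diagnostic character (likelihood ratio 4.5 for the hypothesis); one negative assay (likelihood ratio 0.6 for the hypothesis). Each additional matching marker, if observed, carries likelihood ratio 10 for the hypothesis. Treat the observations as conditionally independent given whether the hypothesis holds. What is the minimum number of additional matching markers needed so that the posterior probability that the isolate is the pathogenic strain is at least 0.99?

Prior odds = 0.0007/0.9993 = 7/9993.
Combined Bayes factor of the evidence already in hand = 4.5 × 4.5 × 0.6 = 12.15.
Odds after that evidence = (7/9993) × 12.15 = 567/66620.
Target odds = 0.99/0.01 = 99.
Need 10ⁿ ≥ 99 ÷ (567/66620) = 732820/63.
10⁴ = 10000 falls short of 732820/63 but 10⁵ = 100000 reaches it, so n = 5.

5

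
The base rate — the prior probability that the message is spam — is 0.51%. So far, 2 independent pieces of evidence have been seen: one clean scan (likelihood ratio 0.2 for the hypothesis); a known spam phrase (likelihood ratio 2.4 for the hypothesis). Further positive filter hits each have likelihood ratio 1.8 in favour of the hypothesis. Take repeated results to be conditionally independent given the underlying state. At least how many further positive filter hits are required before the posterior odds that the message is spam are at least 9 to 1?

Prior odds = 0.0051/0.9949 = 51/9949.
Combined Bayes factor of the evidence already in hand = 0.2 × 2.4 = 0.48.
Odds after that evidence = (51/9949) × 0.48 = 612/248725.
Target odds = 9.
Need 1.8ⁿ ≥ 9 ÷ (612/248725) = 248725/68.
1.8¹³ ≈2082.3 falls short of 248725/68 but 1.8¹⁴ ≈3748.13 reaches it, so n = 14.

14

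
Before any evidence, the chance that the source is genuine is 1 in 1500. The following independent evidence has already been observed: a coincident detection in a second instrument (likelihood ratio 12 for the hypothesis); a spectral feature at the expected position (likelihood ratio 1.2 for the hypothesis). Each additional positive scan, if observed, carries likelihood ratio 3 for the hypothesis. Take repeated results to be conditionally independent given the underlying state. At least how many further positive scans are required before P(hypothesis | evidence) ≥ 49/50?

Prior odds = (1/1500)/(1499/1500) = 1/1499.
Combined Bayes factor of the evidence already in hand = 12 × 1.2 = 14.4.
Odds after that evidence = (1/1499) × 14.4 = 72/7495.
Target odds = 0.98/0.02 = 49.
Need 3ⁿ ≥ 49 ÷ (72/7495) = 367255/72.
3⁷ = 2187 falls short of 367255/72 but 3⁸ = 6561 reaches it, so n = 8.

8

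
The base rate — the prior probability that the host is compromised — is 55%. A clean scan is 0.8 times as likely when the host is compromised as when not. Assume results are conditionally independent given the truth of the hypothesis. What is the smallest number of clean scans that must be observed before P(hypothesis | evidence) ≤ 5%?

Prior odds: 0.55 ÷ 0.45 = 11/9.
Likelihood ratio per clean scan = 0.8.
Target odds: 0.05 ÷ 0.95 = 1/19.
Require 0.8ⁿ ≤ 1/19 ÷ (11/9) = 9/209.
0.8¹⁴ ≈0.0439805 is still above 9/209 but 0.8¹⁵ ≈0.0351844 is at or below it, so n = 15.

15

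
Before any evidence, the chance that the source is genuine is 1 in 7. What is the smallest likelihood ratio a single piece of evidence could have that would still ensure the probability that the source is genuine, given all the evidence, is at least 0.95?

Prior odds = (1/7)/(6/7) = 1/6.
Target odds = 0.95/0.05 = 19.
Required Bayes factor = 19 ÷ (1/6) = 114.

114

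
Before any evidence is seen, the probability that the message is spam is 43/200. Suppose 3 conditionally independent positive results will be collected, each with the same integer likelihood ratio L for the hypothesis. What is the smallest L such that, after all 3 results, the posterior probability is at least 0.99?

Prior odds = 0.215/0.785 = 43/157.
Target odds = 0.99/0.01 = 99.
Need L³ ≥ 99 ÷ (43/157) = 15543/43.
7³ = 343 < 15543/43 ≤ 512 = 8³, so L = 8.

8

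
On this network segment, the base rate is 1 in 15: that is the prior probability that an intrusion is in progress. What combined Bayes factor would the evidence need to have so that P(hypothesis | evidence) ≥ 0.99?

Prior odds = (1/15)/(14/15) = 1/14.
Target odds = 0.99/0.01 = 99.
Required Bayes factor = 99 ÷ (1/14) = 1386.

1386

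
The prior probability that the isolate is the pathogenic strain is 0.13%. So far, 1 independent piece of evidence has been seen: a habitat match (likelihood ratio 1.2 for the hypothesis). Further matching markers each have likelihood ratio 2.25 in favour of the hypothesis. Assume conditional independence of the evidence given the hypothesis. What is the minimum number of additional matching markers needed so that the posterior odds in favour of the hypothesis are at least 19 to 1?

Prior odds = 0.0013/0.9987 = 13/9987.
Bayes factor of the evidence already in hand = 1.2.
Odds after that evidence = (13/9987) × 1.2 = 26/16645.
Target odds = 19.
Need 2.25ⁿ ≥ 19 ÷ (26/16645) = 316255/26.
2.25¹¹ ≈7481.83 falls short of 316255/26 but 2.25¹² ≈16834.1 reaches it, so n = 12.

12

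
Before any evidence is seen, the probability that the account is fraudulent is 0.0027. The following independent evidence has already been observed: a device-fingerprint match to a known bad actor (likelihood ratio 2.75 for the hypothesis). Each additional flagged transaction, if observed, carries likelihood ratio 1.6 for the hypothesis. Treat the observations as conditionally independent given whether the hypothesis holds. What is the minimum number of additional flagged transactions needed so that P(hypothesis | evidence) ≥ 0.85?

Prior odds = 0.0027/0.9973 = 27/9973.
Bayes factor of the evidence already in hand = 2.75.
Odds after that evidence = (27/9973) × 2.75 = 297/39892.
Target odds = 0.85/0.15 = 17/3.
Need 1.6ⁿ ≥ 17/3 ÷ (297/39892) = 678164/891.
1.6¹⁴ ≈720.576 falls short of 678164/891 but 1.6¹⁵ ≈1152.92 reaches it, so n = 15.

15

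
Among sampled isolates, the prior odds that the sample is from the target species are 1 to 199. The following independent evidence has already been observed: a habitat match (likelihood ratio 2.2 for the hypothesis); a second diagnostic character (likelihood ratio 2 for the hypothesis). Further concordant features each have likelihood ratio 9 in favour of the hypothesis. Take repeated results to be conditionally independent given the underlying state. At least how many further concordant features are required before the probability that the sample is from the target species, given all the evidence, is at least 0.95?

Prior odds = 1/199.
Combined Bayes factor of the evidence already in hand = 2.2 × 2 = 4.4.
Odds after that evidence = (1/199) × 4.4 = 22/995.
Target odds = 0.95/0.05 = 19.
Need 9ⁿ ≥ 19 ÷ (22/995) = 18905/22.
9³ = 729 falls short of 18905/22 but 9⁴ = 6561 reaches it, so n = 4.

4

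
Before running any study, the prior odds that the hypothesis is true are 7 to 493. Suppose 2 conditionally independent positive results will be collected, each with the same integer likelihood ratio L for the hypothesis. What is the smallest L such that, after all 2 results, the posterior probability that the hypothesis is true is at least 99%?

Prior odds = 7/493.
Target odds = 0.99/0.01 = 99.
Need L² ≥ 99 ÷ (7/493) = 48807/7.
83² = 6889 < 48807/7 ≤ 7056 = 84², so L = 84.

84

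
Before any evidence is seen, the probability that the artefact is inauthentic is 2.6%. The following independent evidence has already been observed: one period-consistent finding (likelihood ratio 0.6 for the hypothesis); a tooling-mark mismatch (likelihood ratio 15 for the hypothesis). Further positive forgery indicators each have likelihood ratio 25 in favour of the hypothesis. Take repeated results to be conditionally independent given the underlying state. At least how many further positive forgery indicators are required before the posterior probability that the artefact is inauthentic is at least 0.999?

Prior odds = 0.026/0.974 = 13/487.
Combined Bayes factor of the evidence already in hand = 0.6 × 15 = 9.
Odds after that evidence = (13/487) × 9 = 117/487.
Target odds = 0.999/0.001 = 999.
Need 25ⁿ ≥ 999 ÷ (117/487) = 54057/13.
25² = 625 falls short of 54057/13 but 25³ = 15625 reaches it, so n = 3.

3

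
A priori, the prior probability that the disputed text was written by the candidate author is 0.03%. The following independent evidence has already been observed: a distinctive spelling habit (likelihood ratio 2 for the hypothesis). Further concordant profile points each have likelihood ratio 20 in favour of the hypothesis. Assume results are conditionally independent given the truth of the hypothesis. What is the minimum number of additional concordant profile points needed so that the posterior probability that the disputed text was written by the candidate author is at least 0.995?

5

Prior odds = 0.0003/0.9997 = 3/9997.
Bayes factor of the evidence already in hand = 2.
Odds after that evidence = (3/9997) × 2 = 6/9997.
Target odds = 0.995/0.005 = 199.
Need 20ⁿ ≥ 199 ÷ (6/9997) = 1989403/6.
20⁴ = 160000 falls short of 1989403/6 but 20⁵ = 3200000 reaches it, so n = 5.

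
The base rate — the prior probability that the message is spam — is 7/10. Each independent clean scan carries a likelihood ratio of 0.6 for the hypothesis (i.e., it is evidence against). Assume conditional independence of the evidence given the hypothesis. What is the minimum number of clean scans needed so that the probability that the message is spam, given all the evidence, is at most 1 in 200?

13

Prior odds: 0.7 ÷ 0.3 = 7/3.
Likelihood ratio per clean scan = 0.6.
Target posterior odds = 0.005/0.995 = 1/199.
Require 0.6ⁿ ≤ 1/199 ÷ (7/3) = 3/1393.
0.6¹² = 531441/244140625 is still above 3/1393 but 0.6¹³ ≈0.00130607 is at or below it, so n = 13.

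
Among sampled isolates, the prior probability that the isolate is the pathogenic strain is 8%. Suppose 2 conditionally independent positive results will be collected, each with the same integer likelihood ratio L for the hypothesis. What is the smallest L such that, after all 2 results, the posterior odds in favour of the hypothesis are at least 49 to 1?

24

Prior odds = 0.08/0.92 = 2/23.
Target odds = 49.
Need L² ≥ 49 ÷ (2/23) = 563.5.
23² = 529 < 563.5 ≤ 576 = 24², so L = 24.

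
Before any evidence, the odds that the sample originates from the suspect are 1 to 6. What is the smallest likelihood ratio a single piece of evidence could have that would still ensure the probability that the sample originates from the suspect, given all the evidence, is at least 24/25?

144

Prior odds = 1/6.
Target odds = 0.96/0.04 = 24.
Required Bayes factor = 24 ÷ (1/6) = 144.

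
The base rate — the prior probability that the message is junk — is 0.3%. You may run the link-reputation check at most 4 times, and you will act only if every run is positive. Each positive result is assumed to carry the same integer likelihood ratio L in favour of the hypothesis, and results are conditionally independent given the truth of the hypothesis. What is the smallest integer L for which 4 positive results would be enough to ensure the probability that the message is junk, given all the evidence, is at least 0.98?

Prior odds = 0.003/0.997 = 3/997.
Target odds = 0.98/0.02 = 49.
Need L⁴ ≥ 49 ÷ (3/997) = 48853/3.
11⁴ = 14641 < 48853/3 ≤ 20736 = 12⁴, so L = 12.

12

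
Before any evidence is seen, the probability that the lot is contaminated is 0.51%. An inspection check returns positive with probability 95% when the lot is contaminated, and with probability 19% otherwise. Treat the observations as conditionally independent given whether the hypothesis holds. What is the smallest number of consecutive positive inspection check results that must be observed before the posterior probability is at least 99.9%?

Prior odds: 0.0051 ÷ 0.9949 = 51/9949.
Likelihood ratio of a positive result = 0.95/0.19 = 5.
Target odds: 0.999 ÷ 0.001 = 999.
Require 5ⁿ ≥ 999 ÷ (51/9949) = 3313017/17.
5⁷ = 78125 falls short of 3313017/17 but 5⁸ = 390625 reaches it, so n = 8.

8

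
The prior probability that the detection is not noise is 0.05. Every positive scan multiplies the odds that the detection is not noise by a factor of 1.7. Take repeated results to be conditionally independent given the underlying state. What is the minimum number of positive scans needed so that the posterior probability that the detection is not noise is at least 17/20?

Prior odds = 0.05/0.95 = 1/19.
Likelihood ratio per positive scan = 1.7.
Target posterior odds = 0.85/0.15 = 17/3.
Require 1.7ⁿ ≥ 17/3 ÷ (1/19) = 323/3.
1.7⁸ ≈69.7576 falls short of 323/3 but 1.7⁹ ≈118.588 reaches it, so n = 9.

9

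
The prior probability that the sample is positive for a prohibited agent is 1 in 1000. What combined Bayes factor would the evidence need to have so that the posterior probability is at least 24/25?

23976

Prior odds = 0.001/0.999 = 1/999.
Target odds = 0.96/0.04 = 24.
Required Bayes factor = 24 ÷ (1/999) = 23976.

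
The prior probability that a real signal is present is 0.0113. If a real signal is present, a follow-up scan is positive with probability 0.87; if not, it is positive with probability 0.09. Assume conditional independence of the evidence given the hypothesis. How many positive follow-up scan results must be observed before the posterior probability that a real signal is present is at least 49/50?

Prior odds = 0.0113/0.9887 = 113/9887.
Likelihood ratio of a positive = 0.87/0.09 = 29/3.
Target posterior odds = 0.98/0.02 = 49.
Need (113/9887) × (29/3)ⁿ ≥ 49, i.e. (29/3)ⁿ ≥ 484463/113.
(29/3)³ = 24389/27 falls short of 484463/113 but (29/3)⁴ = 707281/81 reaches it, so n = 4.

4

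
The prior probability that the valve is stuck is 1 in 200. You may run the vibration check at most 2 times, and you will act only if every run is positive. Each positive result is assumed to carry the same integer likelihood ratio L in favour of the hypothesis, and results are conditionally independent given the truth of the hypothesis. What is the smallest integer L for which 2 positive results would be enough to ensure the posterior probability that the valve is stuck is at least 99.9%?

446

Prior odds = 0.005/0.995 = 1/199.
Target odds = 0.999/0.001 = 999.
Need L² ≥ 999 ÷ (1/199) = 198801.
445² = 198025 < 198801 ≤ 198916 = 446², so L = 446.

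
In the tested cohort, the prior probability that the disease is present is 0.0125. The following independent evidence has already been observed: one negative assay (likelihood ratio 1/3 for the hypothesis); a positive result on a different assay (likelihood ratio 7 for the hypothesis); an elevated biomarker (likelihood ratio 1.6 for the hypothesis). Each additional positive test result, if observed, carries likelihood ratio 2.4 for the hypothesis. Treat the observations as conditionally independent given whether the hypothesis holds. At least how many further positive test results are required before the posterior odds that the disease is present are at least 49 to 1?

Prior odds = 0.0125/0.9875 = 1/79.
Combined Bayes factor of the evidence already in hand = (1/3) × 7 × 1.6 = 56/15.
Odds after that evidence = (1/79) × 56/15 = 56/1185.
Target odds = 49.
Need 2.4ⁿ ≥ 49 ÷ (56/1185) = 1036.875.
2.4⁷ = 35831808/78125 falls short of 1036.875 but 2.4⁸ = 429981696/390625 reaches it, so n = 8.

8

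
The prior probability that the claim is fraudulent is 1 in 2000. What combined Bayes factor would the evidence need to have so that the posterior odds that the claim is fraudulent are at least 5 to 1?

9995

Prior odds = 0.0005/0.9995 = 1/1999.
Target odds = 5.
Required Bayes factor = 5 ÷ (1/1999) = 9995.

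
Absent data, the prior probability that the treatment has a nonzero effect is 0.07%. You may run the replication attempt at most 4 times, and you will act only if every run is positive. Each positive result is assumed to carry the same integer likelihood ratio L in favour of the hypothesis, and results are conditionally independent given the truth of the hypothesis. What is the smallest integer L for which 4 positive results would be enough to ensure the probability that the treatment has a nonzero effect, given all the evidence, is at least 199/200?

Prior odds = 0.0007/0.9993 = 7/9993.
Target odds = 0.995/0.005 = 199.
Need L⁴ ≥ 199 ÷ (7/9993) = 1988607/7.
23⁴ = 279841 < 1988607/7 ≤ 331776 = 24⁴, so L = 24.

24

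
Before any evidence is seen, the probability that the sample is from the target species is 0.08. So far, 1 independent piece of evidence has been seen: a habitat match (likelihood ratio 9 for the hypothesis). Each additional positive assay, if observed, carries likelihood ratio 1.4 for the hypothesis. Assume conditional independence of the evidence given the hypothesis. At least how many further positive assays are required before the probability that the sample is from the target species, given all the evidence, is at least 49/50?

13

Prior odds = 0.08/0.92 = 2/23.
Bayes factor of the evidence already in hand = 9.
Odds after that evidence = (2/23) × 9 = 18/23.
Target odds = 0.98/0.02 = 49.
Need 1.4ⁿ ≥ 49 ÷ (18/23) = 1127/18.
1.4¹² ≈56.6939 falls short of 1127/18 but 1.4¹³ ≈79.3715 reaches it, so n = 13.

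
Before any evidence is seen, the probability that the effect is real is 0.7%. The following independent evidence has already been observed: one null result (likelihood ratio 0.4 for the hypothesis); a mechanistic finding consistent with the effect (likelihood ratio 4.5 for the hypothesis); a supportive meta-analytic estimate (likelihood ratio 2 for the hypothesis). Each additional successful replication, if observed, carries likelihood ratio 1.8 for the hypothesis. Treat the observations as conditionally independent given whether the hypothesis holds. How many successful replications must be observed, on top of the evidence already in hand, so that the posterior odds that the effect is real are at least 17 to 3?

Prior odds = 0.007/0.993 = 7/993.
Combined Bayes factor of the evidence already in hand = 0.4 × 4.5 × 2 = 3.6.
Odds after that evidence = (7/993) × 3.6 = 42/1655.
Target odds = 17/3.
Need 1.8ⁿ ≥ 17/3 ÷ (42/1655) = 28135/126.
1.8⁹ = 387420489/1953125 falls short of 28135/126 but 1.8¹⁰ ≈357.047 reaches it, so n = 10.

10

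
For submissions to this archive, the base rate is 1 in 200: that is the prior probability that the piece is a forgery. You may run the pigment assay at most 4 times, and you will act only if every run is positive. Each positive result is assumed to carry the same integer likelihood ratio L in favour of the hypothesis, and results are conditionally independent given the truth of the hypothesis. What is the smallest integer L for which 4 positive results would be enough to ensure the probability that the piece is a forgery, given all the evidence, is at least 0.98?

Prior odds = 0.005/0.995 = 1/199.
Target odds = 0.98/0.02 = 49.
Need L⁴ ≥ 49 ÷ (1/199) = 9751.
9⁴ = 6561 < 9751 ≤ 10000 = 10⁴, so L = 10.

10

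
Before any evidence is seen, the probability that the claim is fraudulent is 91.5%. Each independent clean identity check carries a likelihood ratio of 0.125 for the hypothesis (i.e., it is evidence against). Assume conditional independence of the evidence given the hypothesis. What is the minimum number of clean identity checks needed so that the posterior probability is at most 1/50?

Prior odds: 0.915 ÷ 0.085 = 183/17.
Likelihood ratio per clean identity check = 0.125.
Target odds: 0.02 ÷ 0.98 = 1/49.
Require 0.125ⁿ ≤ 1/49 ÷ (183/17) = 17/8967.
0.125³ = 0.001953125 is still above 17/8967 but 0.125⁴ = 1/4096 is at or below it, so n = 4.

4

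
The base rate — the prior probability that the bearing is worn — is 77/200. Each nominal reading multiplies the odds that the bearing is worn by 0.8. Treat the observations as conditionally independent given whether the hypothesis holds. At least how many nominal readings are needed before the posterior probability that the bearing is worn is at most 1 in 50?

Prior odds = 0.385/0.615 = 77/123.
Likelihood ratio per nominal reading = 0.8.
Target posterior odds = 0.02/0.98 = 1/49.
Require 0.8ⁿ ≤ 1/49 ÷ (77/123) = 123/3773.
0.8¹⁵ ≈0.0351844 is still above 123/3773 but 0.8¹⁶ ≈0.0281475 is at or below it, so n = 16.

16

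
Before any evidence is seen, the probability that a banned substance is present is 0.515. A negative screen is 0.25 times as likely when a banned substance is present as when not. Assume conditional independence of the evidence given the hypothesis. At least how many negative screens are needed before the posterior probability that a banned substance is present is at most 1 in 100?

4

Prior odds: 0.515 ÷ 0.485 = 103/97.
Likelihood ratio per negative screen = 0.25.
Target posterior odds = 0.01/0.99 = 1/99.
Require 0.25ⁿ ≤ 1/99 ÷ (103/97) = 97/10197.
0.25³ = 0.015625 is still above 97/10197 but 0.25⁴ = 0.00390625 is at or below it, so n = 4.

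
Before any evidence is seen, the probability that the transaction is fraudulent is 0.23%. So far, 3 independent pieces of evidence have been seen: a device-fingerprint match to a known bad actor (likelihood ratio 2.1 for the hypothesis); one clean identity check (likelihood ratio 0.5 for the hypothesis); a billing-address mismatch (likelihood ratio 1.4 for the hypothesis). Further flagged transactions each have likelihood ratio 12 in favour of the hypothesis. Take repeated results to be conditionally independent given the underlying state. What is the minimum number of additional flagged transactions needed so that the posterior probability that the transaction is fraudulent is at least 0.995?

5

Prior odds = 0.0023/0.9977 = 23/9977.
Combined Bayes factor of the evidence already in hand = 2.1 × 0.5 × 1.4 = 1.47.
Odds after that evidence = (23/9977) × 1.47 = 3381/997700.
Target odds = 0.995/0.005 = 199.
Need 12ⁿ ≥ 199 ÷ (3381/997700) = 198542300/3381.
12⁴ = 20736 falls short of 198542300/3381 but 12⁵ = 248832 reaches it, so n = 5.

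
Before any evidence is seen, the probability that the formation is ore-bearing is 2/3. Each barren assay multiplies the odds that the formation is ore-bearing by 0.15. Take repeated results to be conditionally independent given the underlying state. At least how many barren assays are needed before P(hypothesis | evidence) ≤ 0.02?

3

Prior odds: (2/3) ÷ (1/3) = 2.
Likelihood ratio per barren assay = 0.15.
Target posterior odds = 0.02/0.98 = 1/49.
Need 2 × 0.15ⁿ ≤ 1/49, i.e. 0.15ⁿ ≤ 1/98.
0.15² = 0.0225 is still above 1/98 but 0.15³ = 0.003375 is at or below it, so n = 3.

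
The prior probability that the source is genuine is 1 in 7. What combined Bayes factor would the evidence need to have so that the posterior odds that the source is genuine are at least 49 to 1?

Prior odds = (1/7)/(6/7) = 1/6.
Target odds = 49.
Required Bayes factor = 49 ÷ (1/6) = 294.

294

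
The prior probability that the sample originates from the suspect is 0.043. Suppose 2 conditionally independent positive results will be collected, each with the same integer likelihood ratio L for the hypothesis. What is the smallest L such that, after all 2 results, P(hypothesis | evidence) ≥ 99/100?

Prior odds = 0.043/0.957 = 43/957.
Target odds = 0.99/0.01 = 99.
Need L² ≥ 99 ÷ (43/957) = 94743/43.
46² = 2116 < 94743/43 ≤ 2209 = 47², so L = 47.

47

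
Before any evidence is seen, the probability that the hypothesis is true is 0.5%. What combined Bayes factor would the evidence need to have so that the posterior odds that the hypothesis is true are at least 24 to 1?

Prior odds = 0.005/0.995 = 1/199.
Target odds = 24.
Required Bayes factor = 24 ÷ (1/199) = 4776.

4776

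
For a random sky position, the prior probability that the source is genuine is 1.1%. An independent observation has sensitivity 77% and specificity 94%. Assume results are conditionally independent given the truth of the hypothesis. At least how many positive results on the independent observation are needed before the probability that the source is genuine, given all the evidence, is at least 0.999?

5

Prior odds: 0.011 ÷ 0.989 = 11/989.
False-positive rate = 1 − 0.94 = 0.06; likelihood ratio of a positive = 0.77/0.06 = 77/6.
Target odds: 0.999 ÷ 0.001 = 999.
Require (77/6)ⁿ ≥ 999 ÷ (11/989) = 988011/11.
(77/6)⁴ = 35153041/1296 falls short of 988011/11 but (77/6)⁵ ≈348095 reaches it, so n = 5.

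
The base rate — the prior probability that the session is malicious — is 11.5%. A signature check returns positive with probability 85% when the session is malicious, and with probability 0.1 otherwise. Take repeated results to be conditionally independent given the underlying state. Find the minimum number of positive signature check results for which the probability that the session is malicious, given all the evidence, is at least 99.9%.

Prior odds = 0.115/0.885 = 23/177.
Likelihood ratio of a positive result = 0.85/0.1 = 8.5.
Target posterior odds = 0.999/0.001 = 999.
Require 8.5ⁿ ≥ 999 ÷ (23/177) = 176823/23.
8.5⁴ = 5220.0625 falls short of 176823/23 but 8.5⁵ = 44370.53125 reaches it, so n = 5.

5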